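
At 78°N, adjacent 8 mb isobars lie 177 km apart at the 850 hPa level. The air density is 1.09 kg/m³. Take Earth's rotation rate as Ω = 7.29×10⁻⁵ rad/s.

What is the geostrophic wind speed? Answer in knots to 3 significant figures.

56.5 knots

Coriolis parameter at 78°N:
f = 2Ω sin φ = 2 × 7.29×10⁻⁵ × sin 78° = 1.43×10⁻⁴ s⁻¹
Pressure gradient: |∂P/∂n| = 800 Pa / 177000 m = 4.52×10⁻³ Pa/m
Geostrophic balance (pressure-gradient force = Coriolis force):
V_g = (1/(fρ)) |∂P/∂n| = 4.52×10⁻³ / (1.43×10⁻⁴ × 1.09) = 29.1 m/s
Converting: 29.1 m/s × 1.944 = 56.5 knots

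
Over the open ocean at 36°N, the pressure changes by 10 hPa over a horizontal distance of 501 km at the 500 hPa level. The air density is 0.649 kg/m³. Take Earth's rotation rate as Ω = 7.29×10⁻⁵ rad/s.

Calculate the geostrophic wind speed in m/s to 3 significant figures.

Coriolis parameter at 36°N:
f = 2Ω sin φ = 2 × 7.29×10⁻⁵ × sin 36° = 8.57×10⁻⁵ s⁻¹
Pressure gradient: |∂P/∂n| = 1000 Pa / 501000 m = 2.00×10⁻³ Pa/m
Geostrophic balance (pressure-gradient force = Coriolis force):
V_g = (1/(fρ)) |∂P/∂n| = 2.00×10⁻³ / (8.57×10⁻⁵ × 0.649) = 35.9 m/s

35.9 m/s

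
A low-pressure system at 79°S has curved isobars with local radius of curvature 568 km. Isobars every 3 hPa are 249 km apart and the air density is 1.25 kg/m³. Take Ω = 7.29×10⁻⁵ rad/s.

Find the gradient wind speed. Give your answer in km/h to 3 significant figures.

22.5 km/h

Coriolis parameter at 79°S:
f = 2Ω sin φ = 2 × 7.29×10⁻⁵ × sin 79° = 1.43×10⁻⁴ s⁻¹
Pressure gradient: |∂P/∂n| = 300 Pa / 249000 m = 1.20×10⁻³ Pa/m
Geostrophic speed: V_g = |∂P/∂n|/(fρ) = 1.20×10⁻³/(1.43×10⁻⁴ × 1.25) = 6.73 m/s
Around a low, centrifugal force acts outward with Coriolis, so pressure-gradient force balances both:
(1/ρ)|∂P/∂n| = fV + V²/R  →  V² + fR·V − fR·V_g = 0
With fR = 1.43×10⁻⁴ × 568×10³ m = 81.3 m/s:
V = [−fR + √((fR)² + 4 fR V_g)]/2 = [−81.3 + √(81.3² + 4×81.3×6.73)]/2 = 6.25 m/s
Subgeostrophic (V < V_g = 6.73 m/s), as expected around a low.
Converting: 6.25 m/s × 3.6 = 22.5 km/h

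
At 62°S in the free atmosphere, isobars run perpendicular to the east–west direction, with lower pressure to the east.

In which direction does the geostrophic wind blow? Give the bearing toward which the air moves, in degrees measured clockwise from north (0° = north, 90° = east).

000°

The pressure-gradient force points toward the east (bearing 090°).
Geostrophic balance: in the Southern Hemisphere the Coriolis force deflects motion to the left, so the geostrophic wind blows 90° to the left of the pressure-gradient force (low pressure on the right).
Rotating 090° by 90° counterclockwise gives 000° — the wind blows toward the north.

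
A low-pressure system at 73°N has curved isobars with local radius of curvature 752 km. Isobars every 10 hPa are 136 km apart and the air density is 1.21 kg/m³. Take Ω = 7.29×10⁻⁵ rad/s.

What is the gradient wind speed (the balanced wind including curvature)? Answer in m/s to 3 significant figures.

33.1 m/s

Coriolis parameter at 73°N:
f = 2Ω sin φ = 2 × 7.29×10⁻⁵ × sin 73° = 1.39×10⁻⁴ s⁻¹
Pressure gradient: |∂P/∂n| = 1000 Pa / 136000 m = 7.35×10⁻³ Pa/m
Geostrophic speed: V_g = |∂P/∂n|/(fρ) = 7.35×10⁻³/(1.39×10⁻⁴ × 1.21) = 43.6 m/s
Around a low, centrifugal force acts outward with Coriolis, so pressure-gradient force balances both:
(1/ρ)|∂P/∂n| = fV + V²/R  →  V² + fR·V − fR·V_g = 0
With fR = 1.39×10⁻⁴ × 752×10³ m = 105 m/s:
V = [−fR + √((fR)² + 4 fR V_g)]/2 = [−105 + √(105² + 4×105×43.6)]/2 = 33.1 m/s
Subgeostrophic (V < V_g = 43.6 m/s), as expected around a low.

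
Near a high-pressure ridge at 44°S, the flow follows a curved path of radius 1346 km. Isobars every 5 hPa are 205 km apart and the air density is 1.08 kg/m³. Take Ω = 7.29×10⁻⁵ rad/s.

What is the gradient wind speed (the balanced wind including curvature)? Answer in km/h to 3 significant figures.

101 km/h

Coriolis parameter at 44°S:
f = 2Ω sin φ = 2 × 7.29×10⁻⁵ × sin 44° = 1.01×10⁻⁴ s⁻¹
Pressure gradient: |∂P/∂n| = 500 Pa / 205000 m = 2.44×10⁻³ Pa/m
Geostrophic speed: V_g = |∂P/∂n|/(fρ) = 2.44×10⁻³/(1.01×10⁻⁴ × 1.08) = 22.3 m/s
Around a high, pressure-gradient force acts outward with centrifugal, so Coriolis balances both:
fV = (1/ρ)|∂P/∂n| + V²/R  →  V² − fR·V + fR·V_g = 0
With fR = 1.01×10⁻⁴ × 1346×10³ m = 136 m/s:
V = [fR − √((fR)² − 4 fR V_g)]/2 = [136 − √(136² − 4×136×22.3)]/2 = 28.1 m/s
Supergeostrophic (V > V_g = 22.3 m/s), as expected around a high.
Converting: 28.1 m/s × 3.6 = 101 km/h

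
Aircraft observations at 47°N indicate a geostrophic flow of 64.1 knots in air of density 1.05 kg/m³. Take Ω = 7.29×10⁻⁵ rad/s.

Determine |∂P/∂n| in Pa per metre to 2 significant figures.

Coriolis parameter at 47°N:
f = 2Ω sin φ = 2 × 7.29×10⁻⁵ × sin 47° = 1.07×10⁻⁴ s⁻¹
Wind speed in SI: 64.1 knots = 33.0 m/s
Geostrophic balance rearranged: |∂P/∂n| = f ρ V_g
|∂P/∂n| = 1.07×10⁻⁴ × 1.05 × 33.0 = 3.69×10⁻³ Pa/m

3.7×10⁻³ Pa/m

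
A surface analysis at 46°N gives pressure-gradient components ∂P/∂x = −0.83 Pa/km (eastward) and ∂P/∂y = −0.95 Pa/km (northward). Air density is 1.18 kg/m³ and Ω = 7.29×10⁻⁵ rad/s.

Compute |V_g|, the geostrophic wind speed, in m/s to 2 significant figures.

10 m/s

Coriolis parameter at 46°N:
f = 2Ω sin φ = 2 × 7.29×10⁻⁵ × sin 46° = 1.05×10⁻⁴ s⁻¹
Component geostrophic relations (x east, y north):
u_g = −(1/(fρ)) ∂P/∂y,  v_g = (1/(fρ)) ∂P/∂x
u_g = −(−0.95×10⁻³)/(1.05×10⁻⁴ × 1.18) = 7.68 m/s;  v_g = (−0.83×10⁻³)/(1.05×10⁻⁴ × 1.18) = −6.71 m/s
|V_g| = √(u_g² + v_g²) = 10.2 m/s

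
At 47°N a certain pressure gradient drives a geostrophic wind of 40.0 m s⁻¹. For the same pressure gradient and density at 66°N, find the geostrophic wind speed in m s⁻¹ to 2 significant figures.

With the same pressure gradient and density, V_g ∝ 1/f ∝ 1/sin φ.
V₂ = V₁ · sin φ₁ / sin φ₂ = 40.0 × sin 47° / sin 66°
V₂ = 40.0 × 0.7314/0.9135 = 32 m s⁻¹

32 m s⁻¹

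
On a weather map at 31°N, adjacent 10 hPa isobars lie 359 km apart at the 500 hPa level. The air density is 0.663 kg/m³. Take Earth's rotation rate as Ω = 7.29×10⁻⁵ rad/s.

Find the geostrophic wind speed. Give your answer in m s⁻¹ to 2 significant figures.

Coriolis parameter at 31°N:
f = 2Ω sin φ = 2 × 7.29×10⁻⁵ × sin 31° = 7.51×10⁻⁵ s⁻¹
Pressure gradient: |∂P/∂n| = 1000 Pa / 359000 m = 2.79×10⁻³ Pa/m
Geostrophic balance (pressure-gradient force = Coriolis force):
V_g = (1/(fρ)) |∂P/∂n| = 2.79×10⁻³ / (7.51×10⁻⁵ × 0.663) = 55.9 m/s

56 m s⁻¹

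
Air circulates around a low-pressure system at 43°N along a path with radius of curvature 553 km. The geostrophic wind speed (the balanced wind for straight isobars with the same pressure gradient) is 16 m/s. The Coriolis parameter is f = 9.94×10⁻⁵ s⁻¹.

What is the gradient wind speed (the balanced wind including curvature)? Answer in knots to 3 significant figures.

25.2 knots

Around a low, centrifugal force acts outward with Coriolis, so pressure-gradient force balances both:
(1/ρ)|∂P/∂n| = fV + V²/R  →  V² + fR·V − fR·V_g = 0
With fR = 9.94×10⁻⁵ × 553×10³ m = 55.0 m/s:
V = [−fR + √((fR)² + 4 fR V_g)]/2 = [−55.0 + √(55.0² + 4×55.0×16)]/2 = 12.9 m/s
Subgeostrophic (V < V_g = 16 m/s), as expected around a low.
Converting: 12.9 m/s × 1.944 = 25.2 knots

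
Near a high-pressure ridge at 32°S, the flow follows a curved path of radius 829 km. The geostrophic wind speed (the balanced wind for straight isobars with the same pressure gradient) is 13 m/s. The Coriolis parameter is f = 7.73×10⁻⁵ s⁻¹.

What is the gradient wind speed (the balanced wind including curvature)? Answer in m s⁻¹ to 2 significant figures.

18 m s⁻¹

Around a high, pressure-gradient force acts outward with centrifugal, so Coriolis balances both:
fV = (1/ρ)|∂P/∂n| + V²/R  →  V² − fR·V + fR·V_g = 0
With fR = 7.73×10⁻⁵ × 829×10³ m = 64.1 m/s:
V = [fR − √((fR)² − 4 fR V_g)]/2 = [64.1 − √(64.1² − 4×64.1×13)]/2 = 18.1 m/s
Supergeostrophic (V > V_g = 13 m/s), as expected around a high.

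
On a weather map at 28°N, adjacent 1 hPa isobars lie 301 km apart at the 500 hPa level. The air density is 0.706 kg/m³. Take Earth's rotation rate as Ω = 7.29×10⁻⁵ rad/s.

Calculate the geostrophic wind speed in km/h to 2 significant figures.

Coriolis parameter at 28°N:
f = 2Ω sin φ = 2 × 7.29×10⁻⁵ × sin 28° = 6.84×10⁻⁵ s⁻¹
Pressure gradient: |∂P/∂n| = 100 Pa / 301000 m = 3.32×10⁻⁴ Pa/m
Geostrophic balance (pressure-gradient force = Coriolis force):
V_g = (1/(fρ)) |∂P/∂n| = 3.32×10⁻⁴ / (6.84×10⁻⁵ × 0.706) = 6.87 m/s
Converting: 6.87 m/s × 3.6 = 25 km/h

25 km/h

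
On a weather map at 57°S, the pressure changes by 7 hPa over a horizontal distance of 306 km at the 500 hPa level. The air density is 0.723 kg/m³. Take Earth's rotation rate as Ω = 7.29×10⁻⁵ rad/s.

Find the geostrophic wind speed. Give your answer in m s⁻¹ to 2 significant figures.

26 m s⁻¹

Coriolis parameter at 57°S:
f = 2Ω sin φ = 2 × 7.29×10⁻⁵ × sin 57° = 1.22×10⁻⁴ s⁻¹
Pressure gradient: |∂P/∂n| = 700 Pa / 306000 m = 2.29×10⁻³ Pa/m
Geostrophic balance (pressure-gradient force = Coriolis force):
V_g = (1/(fρ)) |∂P/∂n| = 2.29×10⁻³ / (1.22×10⁻⁴ × 0.723) = 25.9 m/s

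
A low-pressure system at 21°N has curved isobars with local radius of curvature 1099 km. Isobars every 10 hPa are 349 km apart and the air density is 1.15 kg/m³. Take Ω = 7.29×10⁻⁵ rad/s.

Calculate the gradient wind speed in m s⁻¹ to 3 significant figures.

Coriolis parameter at 21°N:
f = 2Ω sin φ = 2 × 7.29×10⁻⁵ × sin 21° = 5.23×10⁻⁵ s⁻¹
Pressure gradient: |∂P/∂n| = 1000 Pa / 349000 m = 2.87×10⁻³ Pa/m
Geostrophic speed: V_g = |∂P/∂n|/(fρ) = 2.87×10⁻³/(5.23×10⁻⁵ × 1.15) = 47.7 m/s
Around a low, centrifugal force acts outward with Coriolis, so pressure-gradient force balances both:
(1/ρ)|∂P/∂n| = fV + V²/R  →  V² + fR·V − fR·V_g = 0
With fR = 5.23×10⁻⁵ × 1099×10³ m = 57.4 m/s:
V = [−fR + √((fR)² + 4 fR V_g)]/2 = [−57.4 + √(57.4² + 4×57.4×47.7)]/2 = 31 m/s
Subgeostrophic (V < V_g = 47.7 m/s), as expected around a low.

31.0 m s⁻¹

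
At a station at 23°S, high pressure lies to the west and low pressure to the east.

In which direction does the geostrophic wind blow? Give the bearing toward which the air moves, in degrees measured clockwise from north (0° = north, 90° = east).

000°

The pressure-gradient force points toward the east (bearing 090°).
Geostrophic balance: in the Southern Hemisphere the Coriolis force deflects motion to the left, so the geostrophic wind blows 90° to the left of the pressure-gradient force (low pressure on the right).
Rotating 090° by 90° counterclockwise gives 000° — the wind blows toward the north.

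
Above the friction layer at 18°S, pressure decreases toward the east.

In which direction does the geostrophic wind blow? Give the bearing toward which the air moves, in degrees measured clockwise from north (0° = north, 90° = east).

The pressure-gradient force points toward the east (bearing 090°).
Geostrophic balance: in the Southern Hemisphere the Coriolis force deflects motion to the left, so the geostrophic wind blows 90° to the left of the pressure-gradient force (low pressure on the right).
Rotating 090° by 90° counterclockwise gives 000° — the wind blows toward the north.

000°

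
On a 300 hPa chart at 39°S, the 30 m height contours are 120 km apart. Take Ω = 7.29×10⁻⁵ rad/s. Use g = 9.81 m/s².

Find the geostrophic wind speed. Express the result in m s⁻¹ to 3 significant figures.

Coriolis parameter at 39°S:
f = 2Ω sin φ = 2 × 7.29×10⁻⁵ × sin 39° = 9.18×10⁻⁵ s⁻¹
Height gradient: |∂Z/∂n| = 30 m / 120000 m = 2.50×10⁻⁴
On a pressure surface, geostrophic balance gives V_g = (g/f)|∂Z/∂n|:
V_g = 9.81 × 2.50×10⁻⁴ / 9.18×10⁻⁵ = 26.7 m/s

26.7 m s⁻¹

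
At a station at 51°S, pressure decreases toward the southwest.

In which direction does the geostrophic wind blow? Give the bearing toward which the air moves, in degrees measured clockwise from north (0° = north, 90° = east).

135°

The pressure-gradient force points toward the southwest (bearing 225°).
Geostrophic balance: in the Southern Hemisphere the Coriolis force deflects motion to the left, so the geostrophic wind blows 90° to the left of the pressure-gradient force (low pressure on the right).
Rotating 225° by 90° counterclockwise gives 135° — the wind blows toward the southeast.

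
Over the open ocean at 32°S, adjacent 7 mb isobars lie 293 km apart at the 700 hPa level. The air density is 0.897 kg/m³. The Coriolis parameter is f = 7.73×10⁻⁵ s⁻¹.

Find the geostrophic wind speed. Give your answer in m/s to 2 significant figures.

34 m/s

Pressure gradient: |∂P/∂n| = 700 Pa / 293000 m = 2.39×10⁻³ Pa/m
Geostrophic balance (pressure-gradient force = Coriolis force):
V_g = (1/(fρ)) |∂P/∂n| = 2.39×10⁻³ / (7.73×10⁻⁵ × 0.897) = 34.5 m/s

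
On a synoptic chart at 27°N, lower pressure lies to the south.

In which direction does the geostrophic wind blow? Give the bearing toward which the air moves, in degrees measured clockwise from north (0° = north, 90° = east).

The pressure-gradient force points toward the south (bearing 180°).
Geostrophic balance: in the Northern Hemisphere the Coriolis force deflects motion to the right, so the geostrophic wind blows 90° to the right of the pressure-gradient force (low pressure on the left).
Rotating 180° by 90° clockwise gives 270° — the wind blows toward the west.

270°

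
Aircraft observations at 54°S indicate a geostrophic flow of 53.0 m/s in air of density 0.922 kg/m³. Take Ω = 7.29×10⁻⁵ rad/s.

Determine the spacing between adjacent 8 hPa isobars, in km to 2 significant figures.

140 km

Coriolis parameter at 54°S:
f = 2Ω sin φ = 2 × 7.29×10⁻⁵ × sin 54° = 1.18×10⁻⁴ s⁻¹
Geostrophic balance rearranged: |∂P/∂n| = f ρ V_g
|∂P/∂n| = 1.18×10⁻⁴ × 0.922 × 53.0 = 5.76×10⁻³ Pa/m
Isobar spacing: Δn = ΔP/|∂P/∂n| = 800 Pa / 5.76×10⁻³ Pa/m = 138793 m ≈ 140 km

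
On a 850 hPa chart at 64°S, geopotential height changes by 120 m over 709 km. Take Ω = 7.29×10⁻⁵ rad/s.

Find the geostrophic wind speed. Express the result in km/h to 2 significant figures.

46 km/h

Coriolis parameter at 64°S:
f = 2Ω sin φ = 2 × 7.29×10⁻⁵ × sin 64° = 1.31×10⁻⁴ s⁻¹
Height gradient: |∂Z/∂n| = 120 m / 709000 m = 1.69×10⁻⁴
On a pressure surface, geostrophic balance gives V_g = (g/f)|∂Z/∂n|:
V_g = 9.81 × 1.69×10⁻⁴ / 1.31×10⁻⁴ = 12.7 m/s
Converting: 12.7 m/s × 3.6 = 46 km/h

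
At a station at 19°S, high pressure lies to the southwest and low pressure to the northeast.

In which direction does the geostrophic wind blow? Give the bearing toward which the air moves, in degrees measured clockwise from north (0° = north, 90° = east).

315°

The pressure-gradient force points toward the northeast (bearing 045°).
Geostrophic balance: in the Southern Hemisphere the Coriolis force deflects motion to the left, so the geostrophic wind blows 90° to the left of the pressure-gradient force (low pressure on the right).
Rotating 045° by 90° counterclockwise gives 315° — the wind blows toward the northwest.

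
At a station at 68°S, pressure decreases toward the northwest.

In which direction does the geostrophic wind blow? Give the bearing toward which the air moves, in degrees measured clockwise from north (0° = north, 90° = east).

The pressure-gradient force points toward the northwest (bearing 315°).
Geostrophic balance: in the Southern Hemisphere the Coriolis force deflects motion to the left, so the geostrophic wind blows 90° to the left of the pressure-gradient force (low pressure on the right).
Rotating 315° by 90° counterclockwise gives 225° — the wind blows toward the southwest.

225°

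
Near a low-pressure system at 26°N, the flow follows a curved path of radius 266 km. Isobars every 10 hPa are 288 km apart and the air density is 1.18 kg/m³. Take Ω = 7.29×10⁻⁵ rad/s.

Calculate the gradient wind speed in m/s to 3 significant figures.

20.7 m/s

Coriolis parameter at 26°N:
f = 2Ω sin φ = 2 × 7.29×10⁻⁵ × sin 26° = 6.39×10⁻⁵ s⁻¹
Pressure gradient: |∂P/∂n| = 1000 Pa / 288000 m = 3.47×10⁻³ Pa/m
Geostrophic speed: V_g = |∂P/∂n|/(fρ) = 3.47×10⁻³/(6.39×10⁻⁵ × 1.18) = 46.0 m/s
Around a low, centrifugal force acts outward with Coriolis, so pressure-gradient force balances both:
(1/ρ)|∂P/∂n| = fV + V²/R  →  V² + fR·V − fR·V_g = 0
With fR = 6.39×10⁻⁵ × 266×10³ m = 17.0 m/s:
V = [−fR + √((fR)² + 4 fR V_g)]/2 = [−17.0 + √(17.0² + 4×17.0×46)]/2 = 20.7 m/s
Subgeostrophic (V < V_g = 46 m/s), as expected around a low.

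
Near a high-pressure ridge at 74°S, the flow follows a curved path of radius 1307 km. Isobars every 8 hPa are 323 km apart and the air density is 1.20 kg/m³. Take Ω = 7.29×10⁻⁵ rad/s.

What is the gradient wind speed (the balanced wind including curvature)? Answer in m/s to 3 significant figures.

16.2 m/s

Coriolis parameter at 74°S:
f = 2Ω sin φ = 2 × 7.29×10⁻⁵ × sin 74° = 1.40×10⁻⁴ s⁻¹
Pressure gradient: |∂P/∂n| = 800 Pa / 323000 m = 2.48×10⁻³ Pa/m
Geostrophic speed: V_g = |∂P/∂n|/(fρ) = 2.48×10⁻³/(1.40×10⁻⁴ × 1.20) = 14.7 m/s
Around a high, pressure-gradient force acts outward with centrifugal, so Coriolis balances both:
fV = (1/ρ)|∂P/∂n| + V²/R  →  V² − fR·V + fR·V_g = 0
With fR = 1.40×10⁻⁴ × 1307×10³ m = 183 m/s:
V = [fR − √((fR)² − 4 fR V_g)]/2 = [183 − √(183² − 4×183×14.7)]/2 = 16.2 m/s
Supergeostrophic (V > V_g = 14.7 m/s), as expected around a high.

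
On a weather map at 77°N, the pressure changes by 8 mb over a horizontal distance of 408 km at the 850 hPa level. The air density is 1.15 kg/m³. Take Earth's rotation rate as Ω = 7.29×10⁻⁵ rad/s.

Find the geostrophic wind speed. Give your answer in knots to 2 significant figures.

Coriolis parameter at 77°N:
f = 2Ω sin φ = 2 × 7.29×10⁻⁵ × sin 77° = 1.42×10⁻⁴ s⁻¹
Pressure gradient: |∂P/∂n| = 800 Pa / 408000 m = 1.96×10⁻³ Pa/m
Geostrophic balance (pressure-gradient force = Coriolis force):
V_g = (1/(fρ)) |∂P/∂n| = 1.96×10⁻³ / (1.42×10⁻⁴ × 1.15) = 12.0 m/s
Converting: 12.0 m/s × 1.944 = 23 knots

23 knots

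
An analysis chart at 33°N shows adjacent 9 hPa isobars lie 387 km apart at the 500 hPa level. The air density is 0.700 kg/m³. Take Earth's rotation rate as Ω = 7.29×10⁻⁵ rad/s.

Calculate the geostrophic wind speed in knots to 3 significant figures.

81.3 knots

Coriolis parameter at 33°N:
f = 2Ω sin φ = 2 × 7.29×10⁻⁵ × sin 33° = 7.94×10⁻⁵ s⁻¹
Pressure gradient: |∂P/∂n| = 900 Pa / 387000 m = 2.33×10⁻³ Pa/m
Geostrophic balance (pressure-gradient force = Coriolis force):
V_g = (1/(fρ)) |∂P/∂n| = 2.33×10⁻³ / (7.94×10⁻⁵ × 0.700) = 41.8 m/s
Converting: 41.8 m/s × 1.944 = 81.3 knots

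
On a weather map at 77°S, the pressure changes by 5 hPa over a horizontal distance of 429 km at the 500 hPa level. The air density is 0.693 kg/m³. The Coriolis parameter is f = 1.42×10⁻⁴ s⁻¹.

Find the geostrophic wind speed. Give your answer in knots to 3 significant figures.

23.0 knots

Pressure gradient: |∂P/∂n| = 500 Pa / 429000 m = 1.17×10⁻³ Pa/m
Geostrophic balance (pressure-gradient force = Coriolis force):
V_g = (1/(fρ)) |∂P/∂n| = 1.17×10⁻³ / (1.42×10⁻⁴ × 0.693) = 11.8 m/s
Converting: 11.8 m/s × 1.944 = 23.0 knots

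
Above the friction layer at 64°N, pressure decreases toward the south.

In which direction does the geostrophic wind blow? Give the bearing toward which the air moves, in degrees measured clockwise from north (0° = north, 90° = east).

The pressure-gradient force points toward the south (bearing 180°).
Geostrophic balance: in the Northern Hemisphere the Coriolis force deflects motion to the right, so the geostrophic wind blows 90° to the right of the pressure-gradient force (low pressure on the left).
Rotating 180° by 90° clockwise gives 270° — the wind blows toward the west.

270°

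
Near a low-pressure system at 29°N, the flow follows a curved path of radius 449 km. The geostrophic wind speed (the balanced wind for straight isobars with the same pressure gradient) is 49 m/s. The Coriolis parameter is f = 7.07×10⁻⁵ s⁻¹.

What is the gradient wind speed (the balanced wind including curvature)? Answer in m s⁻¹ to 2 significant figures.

27 m s⁻¹

Around a low, centrifugal force acts outward with Coriolis, so pressure-gradient force balances both:
(1/ρ)|∂P/∂n| = fV + V²/R  →  V² + fR·V − fR·V_g = 0
With fR = 7.07×10⁻⁵ × 449×10³ m = 31.7 m/s:
V = [−fR + √((fR)² + 4 fR V_g)]/2 = [−31.7 + √(31.7² + 4×31.7×49)]/2 = 26.6 m/s
Subgeostrophic (V < V_g = 49 m/s), as expected around a low.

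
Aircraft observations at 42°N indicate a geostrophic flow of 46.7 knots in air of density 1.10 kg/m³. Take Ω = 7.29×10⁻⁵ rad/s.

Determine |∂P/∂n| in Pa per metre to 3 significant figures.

Coriolis parameter at 42°N:
f = 2Ω sin φ = 2 × 7.29×10⁻⁵ × sin 42° = 9.76×10⁻⁵ s⁻¹
Wind speed in SI: 46.7 knots = 24.0 m/s
Geostrophic balance rearranged: |∂P/∂n| = f ρ V_g
|∂P/∂n| = 9.76×10⁻⁵ × 1.10 × 24.0 = 2.58×10⁻³ Pa/m

2.58×10⁻³ Pa/m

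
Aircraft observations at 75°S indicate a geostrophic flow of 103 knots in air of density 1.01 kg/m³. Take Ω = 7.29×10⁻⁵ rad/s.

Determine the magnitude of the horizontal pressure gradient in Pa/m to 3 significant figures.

7.54×10⁻³ Pa/m

Coriolis parameter at 75°S:
f = 2Ω sin φ = 2 × 7.29×10⁻⁵ × sin 75° = 1.41×10⁻⁴ s⁻¹
Wind speed in SI: 103 knots = 53.0 m/s
Geostrophic balance rearranged: |∂P/∂n| = f ρ V_g
|∂P/∂n| = 1.41×10⁻⁴ × 1.01 × 53.0 = 7.54×10⁻³ Pa/m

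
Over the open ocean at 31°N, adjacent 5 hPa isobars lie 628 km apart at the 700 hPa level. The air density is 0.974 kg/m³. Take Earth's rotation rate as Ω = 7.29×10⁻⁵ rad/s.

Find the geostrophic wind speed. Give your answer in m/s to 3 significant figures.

10.9 m/s

Coriolis parameter at 31°N:
f = 2Ω sin φ = 2 × 7.29×10⁻⁵ × sin 31° = 7.51×10⁻⁵ s⁻¹
Pressure gradient: |∂P/∂n| = 500 Pa / 628000 m = 7.96×10⁻⁴ Pa/m
Geostrophic balance (pressure-gradient force = Coriolis force):
V_g = (1/(fρ)) |∂P/∂n| = 7.96×10⁻⁴ / (7.51×10⁻⁵ × 0.974) = 10.9 m/s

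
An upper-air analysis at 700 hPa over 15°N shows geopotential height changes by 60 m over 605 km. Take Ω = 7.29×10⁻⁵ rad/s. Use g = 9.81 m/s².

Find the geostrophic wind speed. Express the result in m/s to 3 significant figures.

25.8 m/s

Coriolis parameter at 15°N:
f = 2Ω sin φ = 2 × 7.29×10⁻⁵ × sin 15° = 3.77×10⁻⁵ s⁻¹
Height gradient: |∂Z/∂n| = 60 m / 605000 m = 9.92×10⁻⁵
On a pressure surface, geostrophic balance gives V_g = (g/f)|∂Z/∂n|:
V_g = 9.81 × 9.92×10⁻⁵ / 3.77×10⁻⁵ = 25.8 m/s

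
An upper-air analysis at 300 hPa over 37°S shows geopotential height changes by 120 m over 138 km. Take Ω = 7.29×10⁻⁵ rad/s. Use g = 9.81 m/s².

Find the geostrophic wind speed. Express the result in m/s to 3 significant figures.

97.2 m/s

Coriolis parameter at 37°S:
f = 2Ω sin φ = 2 × 7.29×10⁻⁵ × sin 37° = 8.77×10⁻⁵ s⁻¹
Height gradient: |∂Z/∂n| = 120 m / 138000 m = 8.70×10⁻⁴
On a pressure surface, geostrophic balance gives V_g = (g/f)|∂Z/∂n|:
V_g = 9.81 × 8.70×10⁻⁴ / 8.77×10⁻⁵ = 97.2 m/s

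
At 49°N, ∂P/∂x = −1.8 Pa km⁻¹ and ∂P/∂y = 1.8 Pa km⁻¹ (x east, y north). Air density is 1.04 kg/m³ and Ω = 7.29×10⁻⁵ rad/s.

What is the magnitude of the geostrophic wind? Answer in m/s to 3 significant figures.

22.2 m/s

Coriolis parameter at 49°N:
f = 2Ω sin φ = 2 × 7.29×10⁻⁵ × sin 49° = 1.10×10⁻⁴ s⁻¹
Component geostrophic relations (x east, y north):
u_g = −(1/(fρ)) ∂P/∂y,  v_g = (1/(fρ)) ∂P/∂x
u_g = −(1.8×10⁻³)/(1.10×10⁻⁴ × 1.04) = −15.7 m/s;  v_g = (−1.8×10⁻³)/(1.10×10⁻⁴ × 1.04) = −15.7 m/s
|V_g| = √(u_g² + v_g²) = 22.2 m/s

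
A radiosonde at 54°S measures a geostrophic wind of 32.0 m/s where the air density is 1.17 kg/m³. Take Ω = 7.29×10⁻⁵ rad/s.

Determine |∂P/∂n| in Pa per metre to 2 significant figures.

Coriolis parameter at 54°S:
f = 2Ω sin φ = 2 × 7.29×10⁻⁵ × sin 54° = 1.18×10⁻⁴ s⁻¹
Geostrophic balance rearranged: |∂P/∂n| = f ρ V_g
|∂P/∂n| = 1.18×10⁻⁴ × 1.17 × 32.0 = 4.42×10⁻³ Pa/m

4.4×10⁻³ Pa/m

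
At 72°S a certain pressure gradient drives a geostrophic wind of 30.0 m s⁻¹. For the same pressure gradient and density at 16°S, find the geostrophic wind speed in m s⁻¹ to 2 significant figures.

100 m s⁻¹

With the same pressure gradient and density, V_g ∝ 1/f ∝ 1/sin φ.
V₂ = V₁ · sin φ₁ / sin φ₂ = 30.0 × sin 72° / sin 16°
V₂ = 30.0 × 0.9511/0.2756 = 100 m s⁻¹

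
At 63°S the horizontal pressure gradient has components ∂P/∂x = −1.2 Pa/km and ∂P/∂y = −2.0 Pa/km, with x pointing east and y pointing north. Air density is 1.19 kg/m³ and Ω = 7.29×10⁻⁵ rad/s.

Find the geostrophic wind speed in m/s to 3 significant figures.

15.1 m/s

Coriolis parameter at 63°S:
f = 2Ω sin φ = 2 × 7.29×10⁻⁵ × sin 63° = 1.30×10⁻⁴ s⁻¹
In the Southern Hemisphere f is negative: f = −1.30×10⁻⁴ s⁻¹.
Component geostrophic relations (x east, y north):
u_g = −(1/(fρ)) ∂P/∂y,  v_g = (1/(fρ)) ∂P/∂x
u_g = −(−2.0×10⁻³)/(−1.30×10⁻⁴ × 1.19) = −12.9 m/s;  v_g = (−1.2×10⁻³)/(−1.30×10⁻⁴ × 1.19) = 7.76 m/s
|V_g| = √(u_g² + v_g²) = 15.1 m/s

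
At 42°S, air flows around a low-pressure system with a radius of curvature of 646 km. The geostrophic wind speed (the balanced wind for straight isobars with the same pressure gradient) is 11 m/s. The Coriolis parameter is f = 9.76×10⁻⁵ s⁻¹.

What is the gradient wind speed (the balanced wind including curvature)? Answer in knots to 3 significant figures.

18.6 knots

Around a low, centrifugal force acts outward with Coriolis, so pressure-gradient force balances both:
(1/ρ)|∂P/∂n| = fV + V²/R  →  V² + fR·V − fR·V_g = 0
With fR = 9.76×10⁻⁵ × 646×10³ m = 63.0 m/s:
V = [−fR + √((fR)² + 4 fR V_g)]/2 = [−63.0 + √(63.0² + 4×63.0×11)]/2 = 9.55 m/s
Subgeostrophic (V < V_g = 11 m/s), as expected around a low.
Converting: 9.55 m/s × 1.944 = 18.6 knots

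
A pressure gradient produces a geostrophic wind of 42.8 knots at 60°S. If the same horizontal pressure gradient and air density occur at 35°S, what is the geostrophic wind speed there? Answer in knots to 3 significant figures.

64.6 knots

With the same pressure gradient and density, V_g ∝ 1/f ∝ 1/sin φ.
V₂ = V₁ · sin φ₁ / sin φ₂ = 42.8 × sin 60° / sin 35°
V₂ = 42.8 × 0.8660/0.5736 = 64.6 knots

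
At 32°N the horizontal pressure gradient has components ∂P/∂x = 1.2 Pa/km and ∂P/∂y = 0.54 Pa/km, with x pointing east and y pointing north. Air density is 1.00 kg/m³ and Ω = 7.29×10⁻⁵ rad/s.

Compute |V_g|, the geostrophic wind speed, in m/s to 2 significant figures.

17 m/s

Coriolis parameter at 32°N:
f = 2Ω sin φ = 2 × 7.29×10⁻⁵ × sin 32° = 7.73×10⁻⁵ s⁻¹
Component geostrophic relations (x east, y north):
u_g = −(1/(fρ)) ∂P/∂y,  v_g = (1/(fρ)) ∂P/∂x
u_g = −(0.54×10⁻³)/(7.73×10⁻⁵ × 1.00) = −6.99 m/s;  v_g = (1.2×10⁻³)/(7.73×10⁻⁵ × 1.00) = 15.5 m/s
|V_g| = √(u_g² + v_g²) = 17.0 m/s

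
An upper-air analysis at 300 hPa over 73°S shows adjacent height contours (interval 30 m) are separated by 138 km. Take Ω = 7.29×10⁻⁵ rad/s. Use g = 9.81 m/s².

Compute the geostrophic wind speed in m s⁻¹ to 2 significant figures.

Coriolis parameter at 73°S:
f = 2Ω sin φ = 2 × 7.29×10⁻⁵ × sin 73° = 1.39×10⁻⁴ s⁻¹
Height gradient: |∂Z/∂n| = 30 m / 138000 m = 2.17×10⁻⁴
On a pressure surface, geostrophic balance gives V_g = (g/f)|∂Z/∂n|:
V_g = 9.81 × 2.17×10⁻⁴ / 1.39×10⁻⁴ = 15.3 m/s

15 m s⁻¹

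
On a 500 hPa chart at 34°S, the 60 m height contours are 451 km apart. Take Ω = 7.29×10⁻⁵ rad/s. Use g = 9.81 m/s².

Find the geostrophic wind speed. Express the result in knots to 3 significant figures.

Coriolis parameter at 34°S:
f = 2Ω sin φ = 2 × 7.29×10⁻⁵ × sin 34° = 8.15×10⁻⁵ s⁻¹
Height gradient: |∂Z/∂n| = 60 m / 451000 m = 1.33×10⁻⁴
On a pressure surface, geostrophic balance gives V_g = (g/f)|∂Z/∂n|:
V_g = 9.81 × 1.33×10⁻⁴ / 8.15×10⁻⁵ = 16.0 m/s
Converting: 16.0 m/s × 1.944 = 31.1 knots

31.1 knots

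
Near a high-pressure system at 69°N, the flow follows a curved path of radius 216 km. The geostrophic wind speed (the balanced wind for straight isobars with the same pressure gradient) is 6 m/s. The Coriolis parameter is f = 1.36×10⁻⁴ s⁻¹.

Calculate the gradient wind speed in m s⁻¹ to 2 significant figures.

Around a high, pressure-gradient force acts outward with centrifugal, so Coriolis balances both:
fV = (1/ρ)|∂P/∂n| + V²/R  →  V² − fR·V + fR·V_g = 0
With fR = 1.36×10⁻⁴ × 216×10³ m = 29.4 m/s:
V = [fR − √((fR)² − 4 fR V_g)]/2 = [29.4 − √(29.4² − 4×29.4×6)]/2 = 8.4 m/s
Supergeostrophic (V > V_g = 6 m/s), as expected around a high.

8.4 m s⁻¹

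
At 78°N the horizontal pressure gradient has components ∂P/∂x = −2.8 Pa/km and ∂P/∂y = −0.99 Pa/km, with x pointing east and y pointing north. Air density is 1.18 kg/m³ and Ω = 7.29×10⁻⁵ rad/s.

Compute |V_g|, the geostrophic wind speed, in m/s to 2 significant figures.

Coriolis parameter at 78°N:
f = 2Ω sin φ = 2 × 7.29×10⁻⁵ × sin 78° = 1.43×10⁻⁴ s⁻¹
Component geostrophic relations (x east, y north):
u_g = −(1/(fρ)) ∂P/∂y,  v_g = (1/(fρ)) ∂P/∂x
u_g = −(−0.99×10⁻³)/(1.43×10⁻⁴ × 1.18) = 5.88 m/s;  v_g = (−2.8×10⁻³)/(1.43×10⁻⁴ × 1.18) = −16.6 m/s
|V_g| = √(u_g² + v_g²) = 17.6 m/s

18 m/s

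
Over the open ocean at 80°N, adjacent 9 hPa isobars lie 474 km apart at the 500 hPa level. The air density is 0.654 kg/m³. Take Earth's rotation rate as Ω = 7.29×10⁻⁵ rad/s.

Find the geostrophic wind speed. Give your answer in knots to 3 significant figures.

Coriolis parameter at 80°N:
f = 2Ω sin φ = 2 × 7.29×10⁻⁵ × sin 80° = 1.44×10⁻⁴ s⁻¹
Pressure gradient: |∂P/∂n| = 900 Pa / 474000 m = 1.90×10⁻³ Pa/m
Geostrophic balance (pressure-gradient force = Coriolis force):
V_g = (1/(fρ)) |∂P/∂n| = 1.90×10⁻³ / (1.44×10⁻⁴ × 0.654) = 20.2 m/s
Converting: 20.2 m/s × 1.944 = 39.3 knots

39.3 knots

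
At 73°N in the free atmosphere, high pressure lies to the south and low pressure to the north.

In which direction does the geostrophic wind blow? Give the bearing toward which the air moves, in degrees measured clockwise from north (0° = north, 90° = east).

The pressure-gradient force points toward the north (bearing 000°).
Geostrophic balance: in the Northern Hemisphere the Coriolis force deflects motion to the right, so the geostrophic wind blows 90° to the right of the pressure-gradient force (low pressure on the left).
Rotating 000° by 90° clockwise gives 090° — the wind blows toward the east.

090°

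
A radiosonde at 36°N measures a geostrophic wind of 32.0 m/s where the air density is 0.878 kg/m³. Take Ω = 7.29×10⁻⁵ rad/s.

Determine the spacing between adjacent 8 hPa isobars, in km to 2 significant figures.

Coriolis parameter at 36°N:
f = 2Ω sin φ = 2 × 7.29×10⁻⁵ × sin 36° = 8.57×10⁻⁵ s⁻¹
Geostrophic balance rearranged: |∂P/∂n| = f ρ V_g
|∂P/∂n| = 8.57×10⁻⁵ × 0.878 × 32.0 = 2.41×10⁻³ Pa/m
Isobar spacing: Δn = ΔP/|∂P/∂n| = 800 Pa / 2.41×10⁻³ Pa/m = 332253 m ≈ 330 km

330 km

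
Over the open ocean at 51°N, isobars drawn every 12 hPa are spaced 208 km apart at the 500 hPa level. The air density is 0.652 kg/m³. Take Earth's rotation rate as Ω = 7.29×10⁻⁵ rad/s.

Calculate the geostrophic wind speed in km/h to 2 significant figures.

280 km/h

Coriolis parameter at 51°N:
f = 2Ω sin φ = 2 × 7.29×10⁻⁵ × sin 51° = 1.13×10⁻⁴ s⁻¹
Pressure gradient: |∂P/∂n| = 1200 Pa / 208000 m = 5.77×10⁻³ Pa/m
Geostrophic balance (pressure-gradient force = Coriolis force):
V_g = (1/(fρ)) |∂P/∂n| = 5.77×10⁻³ / (1.13×10⁻⁴ × 0.652) = 78.1 m/s
Converting: 78.1 m/s × 3.6 = 280 km/h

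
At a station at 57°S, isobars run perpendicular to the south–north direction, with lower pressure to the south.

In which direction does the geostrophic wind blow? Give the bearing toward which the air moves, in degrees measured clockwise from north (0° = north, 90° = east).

The pressure-gradient force points toward the south (bearing 180°).
Geostrophic balance: in the Southern Hemisphere the Coriolis force deflects motion to the left, so the geostrophic wind blows 90° to the left of the pressure-gradient force (low pressure on the right).
Rotating 180° by 90° counterclockwise gives 090° — the wind blows toward the east.

090°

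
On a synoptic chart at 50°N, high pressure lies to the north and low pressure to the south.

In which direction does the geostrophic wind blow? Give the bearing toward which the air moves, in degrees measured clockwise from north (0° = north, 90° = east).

270°

The pressure-gradient force points toward the south (bearing 180°).
Geostrophic balance: in the Northern Hemisphere the Coriolis force deflects motion to the right, so the geostrophic wind blows 90° to the right of the pressure-gradient force (low pressure on the left).
Rotating 180° by 90° clockwise gives 270° — the wind blows toward the west.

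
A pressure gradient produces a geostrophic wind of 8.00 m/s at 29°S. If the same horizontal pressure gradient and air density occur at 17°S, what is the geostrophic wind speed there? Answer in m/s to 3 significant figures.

13.3 m/s

With the same pressure gradient and density, V_g ∝ 1/f ∝ 1/sin φ.
V₂ = V₁ · sin φ₁ / sin φ₂ = 8.00 × sin 29° / sin 17°
V₂ = 8.00 × 0.4848/0.2924 = 13.3 m/s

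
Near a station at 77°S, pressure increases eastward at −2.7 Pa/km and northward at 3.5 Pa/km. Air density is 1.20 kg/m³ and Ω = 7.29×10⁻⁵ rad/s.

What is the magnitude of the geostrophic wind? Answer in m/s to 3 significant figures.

Coriolis parameter at 77°S:
f = 2Ω sin φ = 2 × 7.29×10⁻⁵ × sin 77° = 1.42×10⁻⁴ s⁻¹
In the Southern Hemisphere f is negative: f = −1.42×10⁻⁴ s⁻¹.
Component geostrophic relations (x east, y north):
u_g = −(1/(fρ)) ∂P/∂y,  v_g = (1/(fρ)) ∂P/∂x
u_g = −(3.5×10⁻³)/(−1.42×10⁻⁴ × 1.20) = 20.5 m/s;  v_g = (−2.7×10⁻³)/(−1.42×10⁻⁴ × 1.20) = 15.8 m/s
|V_g| = √(u_g² + v_g²) = 25.9 m/s

25.9 m/s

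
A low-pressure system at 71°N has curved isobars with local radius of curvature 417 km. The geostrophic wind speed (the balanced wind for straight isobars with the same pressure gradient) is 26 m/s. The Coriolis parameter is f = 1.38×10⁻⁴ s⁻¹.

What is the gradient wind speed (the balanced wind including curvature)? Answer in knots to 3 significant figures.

37.8 knots

Around a low, centrifugal force acts outward with Coriolis, so pressure-gradient force balances both:
(1/ρ)|∂P/∂n| = fV + V²/R  →  V² + fR·V − fR·V_g = 0
With fR = 1.38×10⁻⁴ × 417×10³ m = 57.5 m/s:
V = [−fR + √((fR)² + 4 fR V_g)]/2 = [−57.5 + √(57.5² + 4×57.5×26)]/2 = 19.4 m/s
Subgeostrophic (V < V_g = 26 m/s), as expected around a low.
Converting: 19.4 m/s × 1.944 = 37.8 knots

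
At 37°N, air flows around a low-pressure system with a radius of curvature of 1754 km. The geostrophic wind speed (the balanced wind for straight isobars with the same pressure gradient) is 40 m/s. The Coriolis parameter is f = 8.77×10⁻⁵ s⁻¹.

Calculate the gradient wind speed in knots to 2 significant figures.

Around a low, centrifugal force acts outward with Coriolis, so pressure-gradient force balances both:
(1/ρ)|∂P/∂n| = fV + V²/R  →  V² + fR·V − fR·V_g = 0
With fR = 8.77×10⁻⁵ × 1754×10³ m = 154 m/s:
V = [−fR + √((fR)² + 4 fR V_g)]/2 = [−154 + √(154² + 4×154×40)]/2 = 32.9 m/s
Subgeostrophic (V < V_g = 40 m/s), as expected around a low.
Converting: 32.9 m/s × 1.944 = 64 knots

64 knots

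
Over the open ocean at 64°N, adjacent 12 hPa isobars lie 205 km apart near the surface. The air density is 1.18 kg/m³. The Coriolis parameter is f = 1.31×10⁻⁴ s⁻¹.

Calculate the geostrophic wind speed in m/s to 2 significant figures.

38 m/s

Pressure gradient: |∂P/∂n| = 1200 Pa / 205000 m = 5.85×10⁻³ Pa/m
Geostrophic balance (pressure-gradient force = Coriolis force):
V_g = (1/(fρ)) |∂P/∂n| = 5.85×10⁻³ / (1.31×10⁻⁴ × 1.18) = 37.9 m/s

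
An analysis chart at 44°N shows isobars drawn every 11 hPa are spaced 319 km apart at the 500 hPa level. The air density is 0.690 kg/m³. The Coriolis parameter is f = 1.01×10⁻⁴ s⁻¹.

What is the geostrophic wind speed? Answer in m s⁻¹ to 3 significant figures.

Pressure gradient: |∂P/∂n| = 1100 Pa / 319000 m = 3.45×10⁻³ Pa/m
Geostrophic balance (pressure-gradient force = Coriolis force):
V_g = (1/(fρ)) |∂P/∂n| = 3.45×10⁻³ / (1.01×10⁻⁴ × 0.690) = 49.5 m/s

49.5 m s⁻¹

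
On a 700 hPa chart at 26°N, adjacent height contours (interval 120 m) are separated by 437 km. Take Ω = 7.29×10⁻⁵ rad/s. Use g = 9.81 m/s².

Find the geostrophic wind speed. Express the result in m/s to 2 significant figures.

Coriolis parameter at 26°N:
f = 2Ω sin φ = 2 × 7.29×10⁻⁵ × sin 26° = 6.39×10⁻⁵ s⁻¹
Height gradient: |∂Z/∂n| = 120 m / 437000 m = 2.75×10⁻⁴
On a pressure surface, geostrophic balance gives V_g = (g/f)|∂Z/∂n|:
V_g = 9.81 × 2.75×10⁻⁴ / 6.39×10⁻⁵ = 42.1 m/s

42 m/s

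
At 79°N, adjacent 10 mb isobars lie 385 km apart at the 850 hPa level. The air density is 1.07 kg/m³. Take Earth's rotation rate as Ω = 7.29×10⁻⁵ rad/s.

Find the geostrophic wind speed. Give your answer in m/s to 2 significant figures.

Coriolis parameter at 79°N:
f = 2Ω sin φ = 2 × 7.29×10⁻⁵ × sin 79° = 1.43×10⁻⁴ s⁻¹
Pressure gradient: |∂P/∂n| = 1000 Pa / 385000 m = 2.60×10⁻³ Pa/m
Geostrophic balance (pressure-gradient force = Coriolis force):
V_g = (1/(fρ)) |∂P/∂n| = 2.60×10⁻³ / (1.43×10⁻⁴ × 1.07) = 17.0 m/s

17 m/s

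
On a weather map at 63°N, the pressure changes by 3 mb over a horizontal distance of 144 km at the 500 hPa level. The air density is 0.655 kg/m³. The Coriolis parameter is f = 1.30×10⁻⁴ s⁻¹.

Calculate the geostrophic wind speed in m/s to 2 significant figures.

Pressure gradient: |∂P/∂n| = 300 Pa / 144000 m = 2.08×10⁻³ Pa/m
Geostrophic balance (pressure-gradient force = Coriolis force):
V_g = (1/(fρ)) |∂P/∂n| = 2.08×10⁻³ / (1.30×10⁻⁴ × 0.655) = 24.5 m/s

24 m/s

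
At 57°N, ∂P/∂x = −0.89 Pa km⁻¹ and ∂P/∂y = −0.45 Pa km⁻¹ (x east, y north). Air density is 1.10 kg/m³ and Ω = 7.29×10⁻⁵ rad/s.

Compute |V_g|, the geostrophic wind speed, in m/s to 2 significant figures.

7.4 m/s

Coriolis parameter at 57°N:
f = 2Ω sin φ = 2 × 7.29×10⁻⁵ × sin 57° = 1.22×10⁻⁴ s⁻¹
Component geostrophic relations (x east, y north):
u_g = −(1/(fρ)) ∂P/∂y,  v_g = (1/(fρ)) ∂P/∂x
u_g = −(−0.45×10⁻³)/(1.22×10⁻⁴ × 1.10) = 3.35 m/s;  v_g = (−0.89×10⁻³)/(1.22×10⁻⁴ × 1.10) = −6.62 m/s
|V_g| = √(u_g² + v_g²) = 7.41 m/s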